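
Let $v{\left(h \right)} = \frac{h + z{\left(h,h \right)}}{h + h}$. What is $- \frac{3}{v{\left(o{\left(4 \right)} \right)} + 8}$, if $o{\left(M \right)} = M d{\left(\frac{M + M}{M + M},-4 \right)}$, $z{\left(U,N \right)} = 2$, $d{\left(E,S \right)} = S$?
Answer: $- \frac{16}{45} \approx -0.35556$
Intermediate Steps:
$o{\left(M \right)} = - 4 M$ ($o{\left(M \right)} = M \left(-4\right) = - 4 M$)
$v{\left(h \right)} = \frac{2 + h}{2 h}$ ($v{\left(h \right)} = \frac{h + 2}{h + h} = \frac{2 + h}{2 h}$)
$- \frac{3}{v{\left(o{\left(4 \right)} \right)} + 8} = - \frac{3}{\frac{2 - 16}{2 \left(\left(-4\right) 4\right)} + 8} = - \frac{3}{\frac{2 - 16}{2 \left(-16\right)} + 8} = - \frac{3}{\frac{1}{2} \left(- \frac{1}{16}\right) \left(-14\right) + 8} = - \frac{3}{\frac{7}{16} + 8} = - \frac{3}{\frac{135}{16}} = \left(-3\right) \frac{16}{135} = - \frac{16}{45}$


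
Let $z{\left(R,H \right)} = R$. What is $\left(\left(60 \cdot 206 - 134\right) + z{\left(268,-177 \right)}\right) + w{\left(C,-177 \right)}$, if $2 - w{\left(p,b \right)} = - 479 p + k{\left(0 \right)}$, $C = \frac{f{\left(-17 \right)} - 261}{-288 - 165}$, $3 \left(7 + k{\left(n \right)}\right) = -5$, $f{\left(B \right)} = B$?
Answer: $\frac{1932592}{151} \approx 12799.0$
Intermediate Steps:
$k{\left(n \right)} = - \frac{26}{3}$ ($k{\left(n \right)} = -7 + \frac{1}{3} \left(-5\right) = -7 - \frac{5}{3} = - \frac{26}{3}$)
$C = \frac{278}{453}$ ($C = \frac{-17 - 261}{-288 - 165} = - \frac{278}{-453} = \left(-278\right) \left(- \frac{1}{453}\right) = \frac{278}{453} \approx 0.61369$)
$w{\left(p,b \right)} = \frac{32}{3} + 479 p$ ($w{\left(p,b \right)} = 2 - \left(- 479 p - \frac{26}{3}\right) = 2 - \left(- \frac{26}{3} - 479 p\right) = 2 + \left(\frac{26}{3} + 479 p\right) = \frac{32}{3} + 479 p$)
$\left(\left(60 \cdot 206 - 134\right) + z{\left(268,-177 \right)}\right) + w{\left(C,-177 \right)} = \left(\left(60 \cdot 206 - 134\right) + 268\right) + \left(\frac{32}{3} + 479 \cdot \frac{278}{453}\right) = \left(\left(12360 - 134\right) + 268\right) + \left(\frac{32}{3} + \frac{133162}{453}\right) = \left(12226 + 268\right) + \frac{45998}{151} = 12494 + \frac{45998}{151} = \frac{1932592}{151}$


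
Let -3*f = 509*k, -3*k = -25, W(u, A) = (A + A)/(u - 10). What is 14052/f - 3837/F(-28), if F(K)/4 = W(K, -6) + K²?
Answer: -8466195219/758511800 ≈ -11.162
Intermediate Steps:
W(u, A) = 2*A/(-10 + u) (W(u, A) = (2*A)/(-10 + u) = 2*A/(-10 + u))
k = 25/3 (k = -⅓*(-25) = 25/3 ≈ 8.3333)
F(K) = -48/(-10 + K) + 4*K² (F(K) = 4*(2*(-6)/(-10 + K) + K²) = 4*(-12/(-10 + K) + K²) = 4*(K² - 12/(-10 + K)) = -48/(-10 + K) + 4*K²)
f = -12725/9 (f = -509*25/(3*3) = -⅓*12725/3 = -12725/9 ≈ -1413.9)
14052/f - 3837/F(-28) = 14052/(-12725/9) - 3837*(-10 - 28)/(4*(-12 + (-28)²*(-10 - 28))) = 14052*(-9/12725) - 3837*(-19/(2*(-12 + 784*(-38)))) = -126468/12725 - 3837*(-19/(2*(-12 - 29792))) = -126468/12725 - 3837/(4*(-1/38)*(-29804)) = -126468/12725 - 3837/59608/19 = -126468/12725 - 3837*19/59608 = -126468/12725 - 72903/59608 = -8466195219/758511800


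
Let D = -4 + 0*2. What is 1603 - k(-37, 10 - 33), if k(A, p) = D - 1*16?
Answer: 1623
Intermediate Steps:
D = -4 (D = -4 + 0 = -4)
k(A, p) = -20 (k(A, p) = -4 - 1*16 = -4 - 16 = -20)
1603 - k(-37, 10 - 33) = 1603 - 1*(-20) = 1603 + 20 = 1623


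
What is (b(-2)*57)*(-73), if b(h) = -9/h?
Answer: -37449/2 ≈ -18725.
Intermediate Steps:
(b(-2)*57)*(-73) = (-9/(-2)*57)*(-73) = (-9*(-½)*57)*(-73) = ((9/2)*57)*(-73) = (513/2)*(-73) = -37449/2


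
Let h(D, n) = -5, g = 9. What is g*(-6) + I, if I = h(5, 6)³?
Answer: -179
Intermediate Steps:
I = -125 (I = (-5)³ = -125)
g*(-6) + I = 9*(-6) - 125 = -54 - 125 = -179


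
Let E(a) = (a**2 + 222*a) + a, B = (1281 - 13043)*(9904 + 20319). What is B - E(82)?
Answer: -355507936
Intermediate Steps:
B = -355482926 (B = -11762*30223 = -355482926)
E(a) = a**2 + 223*a
B - E(82) = -355482926 - 82*(223 + 82) = -355482926 - 82*305 = -355482926 - 1*25010 = -355482926 - 25010 = -355507936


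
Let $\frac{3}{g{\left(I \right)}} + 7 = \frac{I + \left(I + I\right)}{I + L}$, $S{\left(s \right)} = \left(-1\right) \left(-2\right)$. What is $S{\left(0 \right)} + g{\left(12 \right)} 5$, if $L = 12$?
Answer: $- \frac{8}{11} \approx -0.72727$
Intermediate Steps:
$S{\left(s \right)} = 2$
$g{\left(I \right)} = \frac{3}{-7 + \frac{3 I}{12 + I}}$ ($g{\left(I \right)} = \frac{3}{-7 + \frac{I + \left(I + I\right)}{I + 12}} = \frac{3}{-7 + \frac{I + 2 I}{12 + I}} = \frac{3}{-7 + \frac{3 I}{12 + I}}$)
$S{\left(0 \right)} + g{\left(12 \right)} 5 = 2 + \frac{3 \left(-12 - 12\right)}{4 \left(21 + 12\right)} 5 = 2 + \frac{3 \left(-12 - 12\right)}{4 \cdot 33} \cdot 5 = 2 + \frac{3}{4} \cdot \frac{1}{33} \left(-24\right) 5 = 2 - \frac{30}{11} = - \frac{8}{11}$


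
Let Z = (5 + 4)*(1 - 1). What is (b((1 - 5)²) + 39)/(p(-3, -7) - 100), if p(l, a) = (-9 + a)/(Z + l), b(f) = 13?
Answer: -39/71 ≈ -0.54930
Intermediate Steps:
Z = 0 (Z = 9*0 = 0)
p(l, a) = (-9 + a)/l (p(l, a) = (-9 + a)/(0 + l) = (-9 + a)/l)
(b((1 - 5)²) + 39)/(p(-3, -7) - 100) = (13 + 39)/((-9 - 7)/(-3) - 100) = 52/(-⅓*(-16) - 100) = 52/(16/3 - 100) = 52/(-284/3) = 52*(-3/284) = -39/71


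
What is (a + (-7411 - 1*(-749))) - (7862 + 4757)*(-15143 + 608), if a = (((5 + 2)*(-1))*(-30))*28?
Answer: 183416383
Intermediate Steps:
a = 5880 (a = ((7*(-1))*(-30))*28 = -7*(-30)*28 = 210*28 = 5880)
(a + (-7411 - 1*(-749))) - (7862 + 4757)*(-15143 + 608) = (5880 + (-7411 - 1*(-749))) - (7862 + 4757)*(-15143 + 608) = (5880 + (-7411 + 749)) - 12619*(-14535) = (5880 - 6662) - 1*(-183417165) = -782 + 183417165 = 183416383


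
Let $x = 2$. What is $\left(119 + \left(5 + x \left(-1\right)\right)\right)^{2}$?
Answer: $14884$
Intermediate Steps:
$\left(119 + \left(5 + x \left(-1\right)\right)\right)^{2} = \left(119 + \left(5 + 2 \left(-1\right)\right)\right)^{2} = \left(119 + \left(5 - 2\right)\right)^{2} = \left(119 + 3\right)^{2} = 122^{2} = 14884$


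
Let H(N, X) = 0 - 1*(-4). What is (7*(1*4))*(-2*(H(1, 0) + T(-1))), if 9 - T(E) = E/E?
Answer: -672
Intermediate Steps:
H(N, X) = 4 (H(N, X) = 0 + 4 = 4)
T(E) = 8 (T(E) = 9 - E/E = 9 - 1*1 = 9 - 1 = 8)
(7*(1*4))*(-2*(H(1, 0) + T(-1))) = (7*(1*4))*(-2*(4 + 8)) = (7*4)*(-2*12) = 28*(-24) = -672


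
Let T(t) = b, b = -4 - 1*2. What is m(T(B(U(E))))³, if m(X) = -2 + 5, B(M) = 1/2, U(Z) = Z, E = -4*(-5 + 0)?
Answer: 27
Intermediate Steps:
E = 20 (E = -4*(-5) = 20)
b = -6 (b = -4 - 2 = -6)
B(M) = ½
T(t) = -6
m(X) = 3
m(T(B(U(E))))³ = 3³ = 27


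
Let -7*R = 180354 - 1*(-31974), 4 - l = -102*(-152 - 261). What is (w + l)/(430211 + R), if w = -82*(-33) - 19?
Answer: -276045/2799149 ≈ -0.098617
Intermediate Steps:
l = -42122 (l = 4 - (-102)*(-152 - 261) = 4 - (-102)*(-413) = 4 - 1*42126 = 4 - 42126 = -42122)
R = -212328/7 (R = -(180354 - 1*(-31974))/7 = -(180354 + 31974)/7 = -⅐*212328 = -212328/7 ≈ -30333.)
w = 2687 (w = 2706 - 19 = 2687)
(w + l)/(430211 + R) = (2687 - 42122)/(430211 - 212328/7) = -39435/2799149/7 = -39435*7/2799149 = -276045/2799149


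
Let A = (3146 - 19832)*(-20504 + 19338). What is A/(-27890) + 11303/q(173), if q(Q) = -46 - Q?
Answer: -2288038757/3053955 ≈ -749.21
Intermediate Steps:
A = 19455876 (A = -16686*(-1166) = 19455876)
A/(-27890) + 11303/q(173) = 19455876/(-27890) + 11303/(-46 - 1*173) = 19455876*(-1/27890) + 11303/(-46 - 173) = -9727938/13945 + 11303/(-219) = -9727938/13945 + 11303*(-1/219) = -9727938/13945 - 11303/219 = -2288038757/3053955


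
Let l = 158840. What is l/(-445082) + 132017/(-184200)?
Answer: -4000759927/3726550200 ≈ -1.0736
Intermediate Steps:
l/(-445082) + 132017/(-184200) = 158840/(-445082) + 132017/(-184200) = 158840*(-1/445082) + 132017*(-1/184200) = -7220/20231 - 132017/184200 = -4000759927/3726550200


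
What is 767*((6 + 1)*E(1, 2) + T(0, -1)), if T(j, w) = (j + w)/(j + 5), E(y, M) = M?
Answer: 52923/5 ≈ 10585.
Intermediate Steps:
T(j, w) = (j + w)/(5 + j)
767*((6 + 1)*E(1, 2) + T(0, -1)) = 767*((6 + 1)*2 + (0 - 1)/(5 + 0)) = 767*(7*2 - 1/5) = 767*(14 + (⅕)*(-1)) = 767*(14 - ⅕) = 767*(69/5) = 52923/5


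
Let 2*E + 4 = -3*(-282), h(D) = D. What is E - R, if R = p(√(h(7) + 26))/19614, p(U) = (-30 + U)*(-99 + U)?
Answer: 393071/934 + 43*√33/6538 ≈ 420.88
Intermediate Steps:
E = 421 (E = -2 + (-3*(-282))/2 = -2 + (½)*846 = -2 + 423 = 421)
p(U) = (-99 + U)*(-30 + U)
R = 143/934 - 43*√33/6538 (R = (2970 + (√(7 + 26))² - 129*√(7 + 26))/19614 = (2970 + (√33)² - 129*√33)*(1/19614) = (2970 + 33 - 129*√33)*(1/19614) = (3003 - 129*√33)*(1/19614) = 143/934 - 43*√33/6538 ≈ 0.11532)
E - R = 421 - (143/934 - 43*√33/6538) = 421 + (-143/934 + 43*√33/6538) = 393071/934 + 43*√33/6538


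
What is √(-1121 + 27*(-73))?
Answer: 2*I*√773 ≈ 55.606*I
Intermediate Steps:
√(-1121 + 27*(-73)) = √(-1121 - 1971) = √(-3092) = 2*I*√773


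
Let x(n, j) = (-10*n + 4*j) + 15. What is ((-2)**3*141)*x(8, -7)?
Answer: 104904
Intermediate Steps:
x(n, j) = 15 - 10*n + 4*j
((-2)**3*141)*x(8, -7) = ((-2)**3*141)*(15 - 10*8 + 4*(-7)) = (-8*141)*(15 - 80 - 28) = -1128*(-93) = 104904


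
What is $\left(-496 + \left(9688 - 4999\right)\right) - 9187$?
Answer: $-4994$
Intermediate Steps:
$\left(-496 + \left(9688 - 4999\right)\right) - 9187 = \left(-496 + 4689\right) - 9187 = 4193 - 9187 = -4994$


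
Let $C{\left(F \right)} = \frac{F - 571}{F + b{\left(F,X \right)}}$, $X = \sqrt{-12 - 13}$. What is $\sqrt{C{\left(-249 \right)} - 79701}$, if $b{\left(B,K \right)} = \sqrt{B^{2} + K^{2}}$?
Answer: $\frac{\sqrt{-19844729 + 159402 \sqrt{15494}}}{\sqrt{249 - 2 \sqrt{15494}}} \approx 251.73 i$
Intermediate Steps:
$X = 5 i$ ($X = \sqrt{-25} = 5 i \approx 5.0 i$)
$C{\left(F \right)} = \frac{-571 + F}{F + \sqrt{-25 + F^{2}}}$ ($C{\left(F \right)} = \frac{F - 571}{F + \sqrt{F^{2} + \left(5 i\right)^{2}}} = \frac{-571 + F}{F + \sqrt{F^{2} - 25}} = \frac{-571 + F}{F + \sqrt{-25 + F^{2}}}$)
$\sqrt{C{\left(-249 \right)} - 79701} = \sqrt{\frac{-571 - 249}{-249 + \sqrt{-25 + \left(-249\right)^{2}}} - 79701} = \sqrt{\frac{1}{-249 + \sqrt{-25 + 62001}} \left(-820\right) - 79701} = \sqrt{\frac{1}{-249 + \sqrt{61976}} \left(-820\right) - 79701} = \sqrt{\frac{1}{-249 + 2 \sqrt{15494}} \left(-820\right) - 79701} = \sqrt{- \frac{820}{-249 + 2 \sqrt{15494}} - 79701} = \sqrt{-79701 - \frac{820}{-249 + 2 \sqrt{15494}}}$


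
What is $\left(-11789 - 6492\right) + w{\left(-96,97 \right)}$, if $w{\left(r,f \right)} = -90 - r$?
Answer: $-18275$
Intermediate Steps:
$\left(-11789 - 6492\right) + w{\left(-96,97 \right)} = \left(-11789 - 6492\right) - -6 = -18281 + \left(-90 + 96\right) = -18281 + 6 = -18275$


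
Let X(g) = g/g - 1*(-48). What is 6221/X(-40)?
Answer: 6221/49 ≈ 126.96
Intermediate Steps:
X(g) = 49 (X(g) = 1 + 48 = 49)
6221/X(-40) = 6221/49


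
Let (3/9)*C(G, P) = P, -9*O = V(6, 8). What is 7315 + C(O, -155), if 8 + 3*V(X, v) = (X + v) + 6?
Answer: 6850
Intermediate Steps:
V(X, v) = -⅔ + X/3 + v/3 (V(X, v) = -8/3 + ((X + v) + 6)/3 = -8/3 + (6 + X + v)/3 = -8/3 + (2 + X/3 + v/3) = -⅔ + X/3 + v/3)
O = -4/9 (O = -(-⅔ + (⅓)*6 + (⅓)*8)/9 = -(-⅔ + 2 + 8/3)/9 = -⅑*4 = -4/9 ≈ -0.44444)
C(G, P) = 3*P
7315 + C(O, -155) = 7315 + 3*(-155) = 7315 - 465 = 6850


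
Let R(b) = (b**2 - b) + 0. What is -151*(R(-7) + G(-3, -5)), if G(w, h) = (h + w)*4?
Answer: -3624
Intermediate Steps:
R(b) = b**2 - b
G(w, h) = 4*h + 4*w
-151*(R(-7) + G(-3, -5)) = -151*(-7*(-1 - 7) + (4*(-5) + 4*(-3))) = -151*(-7*(-8) + (-20 - 12)) = -151*(56 - 32) = -151*24 = -3624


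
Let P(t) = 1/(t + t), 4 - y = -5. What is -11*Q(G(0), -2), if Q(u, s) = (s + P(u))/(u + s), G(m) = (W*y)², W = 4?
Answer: 57013/3354048 ≈ 0.016998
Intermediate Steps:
y = 9 (y = 4 - 1*(-5) = 4 + 5 = 9)
P(t) = 1/(2*t)
G(m) = 1296 (G(m) = (4*9)² = 36² = 1296)
Q(u, s) = (s + 1/(2*u))/(s + u) (Q(u, s) = (s + 1/(2*u))/(u + s) = (s + 1/(2*u))/(s + u))
-11*Q(G(0), -2) = -11*(½ - 2*1296)/(1296*(-2 + 1296)) = -11*(½ - 2592)/(1296*1294) = -11*(-5183)/(1296*1294*2) = -11*(-5183/3354048) = 57013/3354048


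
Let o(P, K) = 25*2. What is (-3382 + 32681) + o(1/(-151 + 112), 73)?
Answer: 29349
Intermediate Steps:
o(P, K) = 50
(-3382 + 32681) + o(1/(-151 + 112), 73) = (-3382 + 32681) + 50 = 29299 + 50 = 29349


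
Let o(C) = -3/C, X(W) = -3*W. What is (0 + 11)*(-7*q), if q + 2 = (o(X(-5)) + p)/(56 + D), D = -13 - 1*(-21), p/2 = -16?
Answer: 61677/320 ≈ 192.74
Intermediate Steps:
p = -32 (p = 2*(-16) = -32)
D = 8 (D = -13 + 21 = 8)
q = -801/320 (q = -2 + (-3/((-3*(-5))) - 32)/(56 + 8) = -2 + (-3/15 - 32)/64 = -2 + (-3*1/15 - 32)*(1/64) = -2 + (-⅕ - 32)*(1/64) = -2 - 161/5*1/64 = -2 - 161/320 = -801/320 ≈ -2.5031)
(0 + 11)*(-7*q) = (0 + 11)*(-7*(-801/320)) = 11*(5607/320) = 61677/320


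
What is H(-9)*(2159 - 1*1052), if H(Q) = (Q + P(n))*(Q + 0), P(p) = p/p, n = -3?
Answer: 79704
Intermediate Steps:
P(p) = 1
H(Q) = Q*(1 + Q) (H(Q) = (Q + 1)*(Q + 0) = (1 + Q)*Q = Q*(1 + Q))
H(-9)*(2159 - 1*1052) = (-9*(1 - 9))*(2159 - 1*1052) = (-9*(-8))*(2159 - 1052) = 72*1107 = 79704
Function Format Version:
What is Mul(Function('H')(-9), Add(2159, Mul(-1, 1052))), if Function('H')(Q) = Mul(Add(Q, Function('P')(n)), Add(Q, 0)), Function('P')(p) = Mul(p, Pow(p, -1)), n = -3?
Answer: 79704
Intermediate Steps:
Function('P')(p) = 1
Function('H')(Q) = Mul(Q, Add(1, Q)) (Function('H')(Q) = Mul(Add(Q, 1), Add(Q, 0)) = Mul(Add(1, Q), Q) = Mul(Q, Add(1, Q)))
Mul(Function('H')(-9), Add(2159, Mul(-1, 1052))) = Mul(Mul(-9, Add(1, -9)), Add(2159, Mul(-1, 1052))) = Mul(Mul(-9, -8), Add(2159, -1052)) = Mul(72, 1107) = 79704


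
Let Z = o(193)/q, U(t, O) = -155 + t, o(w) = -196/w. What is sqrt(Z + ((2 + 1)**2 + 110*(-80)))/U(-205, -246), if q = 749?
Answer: -I*sqrt(416560428091)/2478120 ≈ -0.26045*I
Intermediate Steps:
Z = -28/20651 (Z = -196/193/749 = -196*1/193*(1/749) = -196/193*1/749 = -28/20651 ≈ -0.0013559)
sqrt(Z + ((2 + 1)**2 + 110*(-80)))/U(-205, -246) = sqrt(-28/20651 + ((2 + 1)**2 + 110*(-80)))/(-155 - 205) = sqrt(-28/20651 + (3**2 - 8800))/(-360) = sqrt(-28/20651 + (9 - 8800))*(-1/360) = sqrt(-28/20651 - 8791)*(-1/360) = sqrt(-181542969/20651)*(-1/360) = (3*I*sqrt(416560428091)/20651)*(-1/360) = -I*sqrt(416560428091)/2478120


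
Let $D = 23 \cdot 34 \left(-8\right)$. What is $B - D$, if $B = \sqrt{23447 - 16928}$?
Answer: $6256 + \sqrt{6519} \approx 6336.7$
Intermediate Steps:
$B = \sqrt{6519} \approx 80.74$
$D = -6256$ ($D = 782 \left(-8\right) = -6256$)
$B - D = \sqrt{6519} - -6256 = \sqrt{6519} + 6256 = 6256 + \sqrt{6519}$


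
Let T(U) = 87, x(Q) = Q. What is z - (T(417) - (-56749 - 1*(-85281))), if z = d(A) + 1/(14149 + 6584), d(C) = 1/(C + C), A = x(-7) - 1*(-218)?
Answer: 248874599225/8749326 ≈ 28445.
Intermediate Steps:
A = 211 (A = -7 - 1*(-218) = -7 + 218 = 211)
d(C) = 1/(2*C)
z = 21155/8749326 (z = (½)/211 + 1/(14149 + 6584) = (½)*(1/211) + 1/20733 = 1/422 + 1/20733 = 21155/8749326 ≈ 0.0024179)
z - (T(417) - (-56749 - 1*(-85281))) = 21155/8749326 - (87 - (-56749 - 1*(-85281))) = 21155/8749326 - (87 - (-56749 + 85281)) = 21155/8749326 - (87 - 1*28532) = 21155/8749326 - (87 - 28532) = 21155/8749326 - 1*(-28445) = 21155/8749326 + 28445 = 248874599225/8749326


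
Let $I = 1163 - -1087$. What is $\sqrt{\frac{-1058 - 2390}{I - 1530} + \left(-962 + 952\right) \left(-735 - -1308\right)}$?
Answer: $\frac{i \sqrt{5161310}}{30} \approx 75.728 i$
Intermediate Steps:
$I = 2250$ ($I = 1163 + 1087 = 2250$)
$\sqrt{\frac{-1058 - 2390}{I - 1530} + \left(-962 + 952\right) \left(-735 - -1308\right)} = \sqrt{\frac{-1058 - 2390}{2250 - 1530} + \left(-962 + 952\right) \left(-735 - -1308\right)} = \sqrt{- \frac{3448}{720} - 10 \left(-735 + 1308\right)} = \sqrt{\left(-3448\right) \frac{1}{720} - 5730} = \sqrt{- \frac{431}{90} - 5730} = \sqrt{- \frac{516131}{90}} = \frac{i \sqrt{5161310}}{30}$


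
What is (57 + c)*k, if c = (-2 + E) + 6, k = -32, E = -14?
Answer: -1504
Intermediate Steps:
c = -10 (c = (-2 - 14) + 6 = -16 + 6 = -10)
(57 + c)*k = (57 - 10)*(-32) = 47*(-32) = -1504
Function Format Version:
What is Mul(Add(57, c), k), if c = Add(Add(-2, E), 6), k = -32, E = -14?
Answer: -1504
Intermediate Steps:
c = -10 (c = Add(Add(-2, -14), 6) = Add(-16, 6) = -10)
Mul(Add(57, c), k) = Mul(Add(57, -10), -32) = Mul(47, -32) = -1504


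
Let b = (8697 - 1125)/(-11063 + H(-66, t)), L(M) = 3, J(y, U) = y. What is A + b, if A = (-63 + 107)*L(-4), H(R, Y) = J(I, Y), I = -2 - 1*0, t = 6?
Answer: 1453008/11065 ≈ 131.32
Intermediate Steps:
I = -2 (I = -2 + 0 = -2)
H(R, Y) = -2
b = -7572/11065 (b = (8697 - 1125)/(-11063 - 2) = 7572/(-11065) = 7572*(-1/11065) = -7572/11065 ≈ -0.68432)
A = 132 (A = (-63 + 107)*3 = 44*3 = 132)
A + b = 132 - 7572/11065 = 1453008/11065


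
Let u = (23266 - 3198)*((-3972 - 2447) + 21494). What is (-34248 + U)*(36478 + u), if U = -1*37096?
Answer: -21585953220832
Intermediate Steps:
U = -37096
u = 302525100 (u = 20068*(-6419 + 21494) = 20068*15075 = 302525100)
(-34248 + U)*(36478 + u) = (-34248 - 37096)*(36478 + 302525100) = -71344*302561578 = -21585953220832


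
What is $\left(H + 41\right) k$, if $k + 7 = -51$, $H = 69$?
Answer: $-6380$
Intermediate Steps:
$k = -58$ ($k = -7 - 51 = -58$)
$\left(H + 41\right) k = \left(69 + 41\right) \left(-58\right) = 110 \left(-58\right) = -6380$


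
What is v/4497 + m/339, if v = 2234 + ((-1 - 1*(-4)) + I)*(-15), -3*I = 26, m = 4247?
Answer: 6628300/508161 ≈ 13.044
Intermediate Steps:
I = -26/3 (I = -⅓*26 = -26/3 ≈ -8.6667)
v = 2319 (v = 2234 + ((-1 - 1*(-4)) - 26/3)*(-15) = 2234 + ((-1 + 4) - 26/3)*(-15) = 2234 + (3 - 26/3)*(-15) = 2234 - 17/3*(-15) = 2234 + 85 = 2319)
v/4497 + m/339 = 2319/4497 + 4247/339 = 2319*(1/4497) + 4247*(1/339) = 773/1499 + 4247/339 = 6628300/508161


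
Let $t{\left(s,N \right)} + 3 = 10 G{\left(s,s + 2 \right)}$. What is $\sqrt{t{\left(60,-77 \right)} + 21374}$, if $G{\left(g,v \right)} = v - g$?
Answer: $\sqrt{21391} \approx 146.26$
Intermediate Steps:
$t{\left(s,N \right)} = 17$ ($t{\left(s,N \right)} = -3 + 10 \left(\left(s + 2\right) - s\right) = -3 + 10 \left(\left(2 + s\right) - s\right) = -3 + 10 \cdot 2 = -3 + 20 = 17$)
$\sqrt{t{\left(60,-77 \right)} + 21374} = \sqrt{17 + 21374} = \sqrt{21391}$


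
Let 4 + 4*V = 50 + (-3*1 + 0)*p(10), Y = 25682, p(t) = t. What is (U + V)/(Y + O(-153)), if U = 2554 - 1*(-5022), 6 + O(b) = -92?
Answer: 1895/6396 ≈ 0.29628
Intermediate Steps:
O(b) = -98 (O(b) = -6 - 92 = -98)
V = 4 (V = -1 + (50 + (-3*1 + 0)*10)/4 = -1 + (50 + (-3 + 0)*10)/4 = -1 + (50 - 3*10)/4 = -1 + (50 - 30)/4 = -1 + (1/4)*20 = -1 + 5 = 4)
U = 7576 (U = 2554 + 5022 = 7576)
(U + V)/(Y + O(-153)) = (7576 + 4)/(25682 - 98) = 7580/25584 = 7580*(1/25584) = 1895/6396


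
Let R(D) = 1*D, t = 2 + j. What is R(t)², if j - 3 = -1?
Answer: 16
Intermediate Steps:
j = 2 (j = 3 - 1 = 2)
t = 4 (t = 2 + 2 = 4)
R(D) = D
R(t)² = 4² = 16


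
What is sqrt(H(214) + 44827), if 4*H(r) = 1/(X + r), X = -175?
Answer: sqrt(272727507)/78 ≈ 211.72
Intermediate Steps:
H(r) = 1/(4*(-175 + r))
sqrt(H(214) + 44827) = sqrt(1/(4*(-175 + 214)) + 44827) = sqrt((1/4)/39 + 44827) = sqrt((1/4)*(1/39) + 44827) = sqrt(1/156 + 44827) = sqrt(6993013/156) = sqrt(272727507)/78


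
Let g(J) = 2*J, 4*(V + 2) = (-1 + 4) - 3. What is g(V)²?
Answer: 16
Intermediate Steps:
V = -2 (V = -2 + ((-1 + 4) - 3)/4 = -2 + (3 - 3)/4 = -2 + (¼)*0 = -2 + 0 = -2)
g(V)² = (2*(-2))² = (-4)² = 16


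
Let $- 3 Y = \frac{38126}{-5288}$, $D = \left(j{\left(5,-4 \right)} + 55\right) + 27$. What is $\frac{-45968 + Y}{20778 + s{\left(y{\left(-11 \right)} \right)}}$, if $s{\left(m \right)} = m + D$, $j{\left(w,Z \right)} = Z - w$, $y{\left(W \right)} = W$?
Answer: $- \frac{364599113}{165302880} \approx -2.2056$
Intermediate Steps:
$D = 73$ ($D = \left(\left(-4 - 5\right) + 55\right) + 27 = \left(-9 + 55\right) + 27 = 46 + 27 = 73$)
$s{\left(m \right)} = 73 + m$ ($s{\left(m \right)} = m + 73 = 73 + m$)
$Y = \frac{19063}{7932}$ ($Y = - \frac{38126 \frac{1}{-5288}}{3} = - \frac{38126 \left(- \frac{1}{5288}\right)}{3} = \left(- \frac{1}{3}\right) \left(- \frac{19063}{2644}\right) = \frac{19063}{7932} \approx 2.4033$)
$\frac{-45968 + Y}{20778 + s{\left(y{\left(-11 \right)} \right)}} = \frac{-45968 + \frac{19063}{7932}}{20778 + \left(73 - 11\right)} = - \frac{364599113}{7932 \left(20778 + 62\right)} = - \frac{364599113}{7932 \cdot 20840} = \left(- \frac{364599113}{7932}\right) \frac{1}{20840} = - \frac{364599113}{165302880}$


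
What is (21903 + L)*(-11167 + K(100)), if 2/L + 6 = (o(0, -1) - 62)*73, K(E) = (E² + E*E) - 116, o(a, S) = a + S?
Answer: 879225499421/4605 ≈ 1.9093e+8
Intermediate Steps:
o(a, S) = S + a
K(E) = -116 + 2*E² (K(E) = (E² + E²) - 116 = 2*E² - 116 = -116 + 2*E²)
L = -2/4605 (L = 2/(-6 + ((-1 + 0) - 62)*73) = 2/(-6 + (-1 - 62)*73) = 2/(-6 - 63*73) = 2/(-6 - 4599) = 2/(-4605) = 2*(-1/4605) = -2/4605 ≈ -0.00043431)
(21903 + L)*(-11167 + K(100)) = (21903 - 2/4605)*(-11167 + (-116 + 2*100²)) = 100863313*(-11167 + (-116 + 2*10000))/4605 = 100863313*(-11167 + (-116 + 20000))/4605 = 100863313*(-11167 + 19884)/4605 = (100863313/4605)*8717 = 879225499421/4605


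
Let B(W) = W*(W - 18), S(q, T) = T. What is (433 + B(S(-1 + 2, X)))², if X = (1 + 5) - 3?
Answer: 150544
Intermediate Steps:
X = 3 (X = 6 - 3 = 3)
B(W) = W*(-18 + W)
(433 + B(S(-1 + 2, X)))² = (433 + 3*(-18 + 3))² = (433 + 3*(-15))² = (433 - 45)² = 388² = 150544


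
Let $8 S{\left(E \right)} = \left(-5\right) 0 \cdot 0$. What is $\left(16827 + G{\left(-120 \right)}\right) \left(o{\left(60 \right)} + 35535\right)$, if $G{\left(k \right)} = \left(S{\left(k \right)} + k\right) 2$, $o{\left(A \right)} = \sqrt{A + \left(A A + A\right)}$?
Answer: $589419045 + 33174 \sqrt{930} \approx 5.9043 \cdot 10^{8}$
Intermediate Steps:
$S{\left(E \right)} = 0$ ($S{\left(E \right)} = \frac{\left(-5\right) 0 \cdot 0}{8} = \frac{0 \cdot 0}{8} = \frac{1}{8} \cdot 0 = 0$)
$o{\left(A \right)} = \sqrt{A^{2} + 2 A}$ ($o{\left(A \right)} = \sqrt{A + \left(A^{2} + A\right)} = \sqrt{A + \left(A + A^{2}\right)} = \sqrt{A^{2} + 2 A}$)
$G{\left(k \right)} = 2 k$ ($G{\left(k \right)} = \left(0 + k\right) 2 = k 2 = 2 k$)
$\left(16827 + G{\left(-120 \right)}\right) \left(o{\left(60 \right)} + 35535\right) = \left(16827 + 2 \left(-120\right)\right) \left(\sqrt{60 \left(2 + 60\right)} + 35535\right) = \left(16827 - 240\right) \left(\sqrt{60 \cdot 62} + 35535\right) = 16587 \left(\sqrt{3720} + 35535\right) = 16587 \left(2 \sqrt{930} + 35535\right) = 16587 \left(35535 + 2 \sqrt{930}\right) = 589419045 + 33174 \sqrt{930}$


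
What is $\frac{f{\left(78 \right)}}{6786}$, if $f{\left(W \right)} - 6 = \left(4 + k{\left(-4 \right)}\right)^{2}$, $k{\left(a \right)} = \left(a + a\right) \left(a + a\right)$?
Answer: $\frac{2315}{3393} \approx 0.68229$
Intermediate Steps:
$k{\left(a \right)} = 4 a^{2}$ ($k{\left(a \right)} = 2 a 2 a = 4 a^{2}$)
$f{\left(W \right)} = 4630$ ($f{\left(W \right)} = 6 + \left(4 + 4 \left(-4\right)^{2}\right)^{2} = 6 + \left(4 + 4 \cdot 16\right)^{2} = 6 + \left(4 + 64\right)^{2} = 6 + 68^{2} = 6 + 4624 = 4630$)
$\frac{f{\left(78 \right)}}{6786} = \frac{4630}{6786} = 4630 \cdot \frac{1}{6786} = \frac{2315}{3393}$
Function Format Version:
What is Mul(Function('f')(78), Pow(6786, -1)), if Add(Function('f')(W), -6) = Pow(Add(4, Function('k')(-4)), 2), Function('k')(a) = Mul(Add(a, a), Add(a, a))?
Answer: Rational(2315, 3393) ≈ 0.68229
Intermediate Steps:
Function('k')(a) = Mul(4, Pow(a, 2)) (Function('k')(a) = Mul(Mul(2, a), Mul(2, a)) = Mul(4, Pow(a, 2)))
Function('f')(W) = 4630 (Function('f')(W) = Add(6, Pow(Add(4, Mul(4, Pow(-4, 2))), 2)) = Add(6, Pow(Add(4, Mul(4, 16)), 2)) = Add(6, Pow(Add(4, 64), 2)) = Add(6, Pow(68, 2)) = Add(6, 4624) = 4630)
Mul(Function('f')(78), Pow(6786, -1)) = Mul(4630, Pow(6786, -1)) = Mul(4630, Rational(1, 6786)) = Rational(2315, 3393)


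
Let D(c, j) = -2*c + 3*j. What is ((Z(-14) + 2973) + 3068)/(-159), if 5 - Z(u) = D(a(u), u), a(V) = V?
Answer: -2020/53 ≈ -38.113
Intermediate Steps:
Z(u) = 5 - u (Z(u) = 5 - (-2*u + 3*u) = 5 - u)
((Z(-14) + 2973) + 3068)/(-159) = (((5 - 1*(-14)) + 2973) + 3068)/(-159) = (((5 + 14) + 2973) + 3068)*(-1/159) = ((19 + 2973) + 3068)*(-1/159) = (2992 + 3068)*(-1/159) = 6060*(-1/159) = -2020/53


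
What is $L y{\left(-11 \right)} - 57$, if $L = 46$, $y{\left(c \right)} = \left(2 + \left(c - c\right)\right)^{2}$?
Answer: $127$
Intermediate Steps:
$y{\left(c \right)} = 4$ ($y{\left(c \right)} = \left(2 + 0\right)^{2} = 2^{2} = 4$)
$L y{\left(-11 \right)} - 57 = 46 \cdot 4 - 57 = 184 - 57 = 127$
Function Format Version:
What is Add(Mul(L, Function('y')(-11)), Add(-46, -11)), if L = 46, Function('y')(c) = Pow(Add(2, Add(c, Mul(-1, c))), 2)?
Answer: 127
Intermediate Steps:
Function('y')(c) = 4 (Function('y')(c) = Pow(Add(2, 0), 2) = Pow(2, 2) = 4)
Add(Mul(L, Function('y')(-11)), Add(-46, -11)) = Add(Mul(46, 4), Add(-46, -11)) = Add(184, -57) = 127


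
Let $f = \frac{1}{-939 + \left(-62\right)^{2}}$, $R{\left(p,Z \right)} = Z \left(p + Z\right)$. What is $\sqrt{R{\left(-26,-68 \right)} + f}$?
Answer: $\frac{\sqrt{53942250705}}{2905} \approx 79.95$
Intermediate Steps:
$R{\left(p,Z \right)} = Z \left(Z + p\right)$
$f = \frac{1}{2905}$ ($f = \frac{1}{-939 + 3844} = \frac{1}{2905} \approx 0.00034423$)
$\sqrt{R{\left(-26,-68 \right)} + f} = \sqrt{- 68 \left(-68 - 26\right) + \frac{1}{2905}} = \sqrt{\left(-68\right) \left(-94\right) + \frac{1}{2905}} = \sqrt{6392 + \frac{1}{2905}} = \sqrt{\frac{18568761}{2905}} = \frac{\sqrt{53942250705}}{2905}$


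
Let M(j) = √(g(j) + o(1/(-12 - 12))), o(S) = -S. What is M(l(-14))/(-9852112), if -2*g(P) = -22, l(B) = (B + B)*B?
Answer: -√1590/118225344 ≈ -3.3728e-7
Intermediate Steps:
l(B) = 2*B² (l(B) = (2*B)*B = 2*B²)
g(P) = 11 (g(P) = -½*(-22) = 11)
M(j) = √1590/12 (M(j) = √(11 - 1/(-12 - 12)) = √(11 - 1/(-24)) = √(11 - 1*(-1/24)) = √(11 + 1/24) = √(265/24) = √1590/12)
M(l(-14))/(-9852112) = (√1590/12)/(-9852112) = (√1590/12)*(-1/9852112) = -√1590/118225344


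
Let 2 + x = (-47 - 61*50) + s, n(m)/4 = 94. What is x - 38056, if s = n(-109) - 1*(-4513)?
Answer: -36266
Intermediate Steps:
n(m) = 376 (n(m) = 4*94 = 376)
s = 4889 (s = 376 - 1*(-4513) = 376 + 4513 = 4889)
x = 1790 (x = -2 + ((-47 - 61*50) + 4889) = -2 + ((-47 - 3050) + 4889) = -2 + (-3097 + 4889) = -2 + 1792 = 1790)
x - 38056 = 1790 - 38056 = -36266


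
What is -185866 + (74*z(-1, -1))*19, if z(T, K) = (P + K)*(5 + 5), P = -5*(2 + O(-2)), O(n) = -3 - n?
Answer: -270226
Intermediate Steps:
P = -5 (P = -5*(2 + (-3 - 1*(-2))) = -5*(2 + (-3 + 2)) = -5*(2 - 1) = -5*1 = -5)
z(T, K) = -50 + 10*K (z(T, K) = (-5 + K)*(5 + 5) = (-5 + K)*10 = -50 + 10*K)
-185866 + (74*z(-1, -1))*19 = -185866 + (74*(-50 + 10*(-1)))*19 = -185866 + (74*(-50 - 10))*19 = -185866 + (74*(-60))*19 = -185866 - 4440*19 = -185866 - 84360 = -270226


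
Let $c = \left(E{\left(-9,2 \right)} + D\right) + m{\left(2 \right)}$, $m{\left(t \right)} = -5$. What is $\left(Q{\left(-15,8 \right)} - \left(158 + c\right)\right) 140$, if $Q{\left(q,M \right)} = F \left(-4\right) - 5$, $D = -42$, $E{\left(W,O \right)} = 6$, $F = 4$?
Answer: $-19320$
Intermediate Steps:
$Q{\left(q,M \right)} = -21$ ($Q{\left(q,M \right)} = 4 \left(-4\right) - 5 = -16 - 5 = -21$)
$c = -41$ ($c = \left(6 - 42\right) - 5 = -36 - 5 = -41$)
$\left(Q{\left(-15,8 \right)} - \left(158 + c\right)\right) 140 = \left(-21 - 117\right) 140 = \left(-138\right) 140 = -19320$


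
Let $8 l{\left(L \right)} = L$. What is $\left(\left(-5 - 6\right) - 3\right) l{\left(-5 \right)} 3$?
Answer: $\frac{105}{4} \approx 26.25$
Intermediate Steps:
$l{\left(L \right)} = \frac{L}{8}$
$\left(\left(-5 - 6\right) - 3\right) l{\left(-5 \right)} 3 = \left(\left(-5 - 6\right) - 3\right) \frac{1}{8} \left(-5\right) 3 = \left(-11 - 3\right) \left(- \frac{5}{8}\right) 3 = \left(-14\right) \left(- \frac{5}{8}\right) 3 = \frac{35}{4} \cdot 3 = \frac{105}{4}$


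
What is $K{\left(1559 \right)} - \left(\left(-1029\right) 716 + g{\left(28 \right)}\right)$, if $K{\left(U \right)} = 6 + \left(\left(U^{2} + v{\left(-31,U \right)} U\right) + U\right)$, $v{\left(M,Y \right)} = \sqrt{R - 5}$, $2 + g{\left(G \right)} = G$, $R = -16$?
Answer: $3168784 + 1559 i \sqrt{21} \approx 3.1688 \cdot 10^{6} + 7144.2 i$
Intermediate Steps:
$g{\left(G \right)} = -2 + G$
$v{\left(M,Y \right)} = i \sqrt{21}$ ($v{\left(M,Y \right)} = \sqrt{-16 - 5} = \sqrt{-21} = i \sqrt{21}$)
$K{\left(U \right)} = 6 + U + U^{2} + i U \sqrt{21}$ ($K{\left(U \right)} = 6 + \left(\left(U^{2} + i \sqrt{21} U\right) + U\right) = 6 + \left(\left(U^{2} + i U \sqrt{21}\right) + U\right) = 6 + \left(U + U^{2} + i U \sqrt{21}\right) = 6 + U + U^{2} + i U \sqrt{21}$)
$K{\left(1559 \right)} - \left(\left(-1029\right) 716 + g{\left(28 \right)}\right) = \left(6 + 1559 + 1559^{2} + i 1559 \sqrt{21}\right) - \left(\left(-1029\right) 716 + \left(-2 + 28\right)\right) = \left(6 + 1559 + 2430481 + 1559 i \sqrt{21}\right) - \left(-736764 + 26\right) = \left(2432046 + 1559 i \sqrt{21}\right) - -736738 = \left(2432046 + 1559 i \sqrt{21}\right) + 736738 = 3168784 + 1559 i \sqrt{21}$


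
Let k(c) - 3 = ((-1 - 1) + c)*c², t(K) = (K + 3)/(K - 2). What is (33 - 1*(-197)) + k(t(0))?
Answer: 1801/8 ≈ 225.13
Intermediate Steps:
t(K) = (3 + K)/(-2 + K)
k(c) = 3 + c²*(-2 + c) (k(c) = 3 + ((-1 - 1) + c)*c² = 3 + (-2 + c)*c² = 3 + c²*(-2 + c))
(33 - 1*(-197)) + k(t(0)) = (33 - 1*(-197)) + (3 + ((3 + 0)/(-2 + 0))³ - 2*(3 + 0)²/(-2 + 0)²) = (33 + 197) + (3 + (3/(-2))³ - 2*(3/(-2))²) = 230 + (3 + (-½*3)³ - 2*(-½*3)²) = 230 + (3 + (-3/2)³ - 2*(-3/2)²) = 230 + (3 - 27/8 - 2*9/4) = 230 + (3 - 27/8 - 9/2) = 230 - 39/8 = 1801/8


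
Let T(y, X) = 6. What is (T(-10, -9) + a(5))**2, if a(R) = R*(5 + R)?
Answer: 3136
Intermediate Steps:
(T(-10, -9) + a(5))**2 = (6 + 5*(5 + 5))**2 = (6 + 5*10)**2 = (6 + 50)**2 = 56**2 = 3136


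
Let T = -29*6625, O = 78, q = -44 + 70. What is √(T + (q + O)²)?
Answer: I*√181309 ≈ 425.8*I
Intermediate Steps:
q = 26
T = -192125
√(T + (q + O)²) = √(-192125 + (26 + 78)²) = √(-192125 + 104²) = √(-192125 + 10816) = √(-181309) = I*√181309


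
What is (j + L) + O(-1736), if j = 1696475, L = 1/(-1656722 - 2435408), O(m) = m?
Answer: 6935092304069/4092130 ≈ 1.6947e+6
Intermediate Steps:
L = -1/4092130 (L = 1/(-4092130) = -1/4092130 ≈ -2.4437e-7)
(j + L) + O(-1736) = (1696475 - 1/4092130) - 1736 = 6942196241749/4092130 - 1736 = 6935092304069/4092130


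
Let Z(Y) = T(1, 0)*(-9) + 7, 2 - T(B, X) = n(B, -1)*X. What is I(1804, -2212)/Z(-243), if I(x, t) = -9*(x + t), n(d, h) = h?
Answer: -3672/11 ≈ -333.82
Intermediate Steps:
T(B, X) = 2 + X (T(B, X) = 2 - (-1)*X = 2 + X)
I(x, t) = -9*t - 9*x (I(x, t) = -9*(t + x) = -9*t - 9*x)
Z(Y) = -11 (Z(Y) = (2 + 0)*(-9) + 7 = 2*(-9) + 7 = -18 + 7 = -11)
I(1804, -2212)/Z(-243) = (-9*(-2212) - 9*1804)/(-11) = (19908 - 16236)*(-1/11) = 3672*(-1/11) = -3672/11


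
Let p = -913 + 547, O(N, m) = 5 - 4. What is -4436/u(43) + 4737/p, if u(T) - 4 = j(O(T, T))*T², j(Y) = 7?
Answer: -20984505/1579534 ≈ -13.285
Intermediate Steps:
O(N, m) = 1
u(T) = 4 + 7*T²
p = -366
-4436/u(43) + 4737/p = -4436/(4 + 7*43²) + 4737/(-366) = -4436/(4 + 7*1849) + 4737*(-1/366) = -4436/(4 + 12943) - 1579/122 = -4436/12947 - 1579/122 = -20984505/1579534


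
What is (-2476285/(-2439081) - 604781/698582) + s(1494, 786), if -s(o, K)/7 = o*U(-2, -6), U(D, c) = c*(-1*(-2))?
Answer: 213832648620270041/1703898083142 ≈ 1.2550e+5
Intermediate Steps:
U(D, c) = 2*c (U(D, c) = c*2 = 2*c)
s(o, K) = 84*o (s(o, K) = -7*o*2*(-6) = -7*o*(-12) = -(-84)*o = 84*o)
(-2476285/(-2439081) - 604781/698582) + s(1494, 786) = (-2476285/(-2439081) - 604781/698582) + 84*1494 = (-2476285*(-1/2439081) - 604781*1/698582) + 125496 = (2476285/2439081 - 604781/698582) + 125496 = 254778281609/1703898083142 + 125496 = 213832648620270041/1703898083142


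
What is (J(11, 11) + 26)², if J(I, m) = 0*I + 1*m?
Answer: 1369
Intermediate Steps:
J(I, m) = m (J(I, m) = 0 + m = m)
(J(11, 11) + 26)² = (11 + 26)² = 37² = 1369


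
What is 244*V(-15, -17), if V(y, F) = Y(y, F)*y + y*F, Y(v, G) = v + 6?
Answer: 95160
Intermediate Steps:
Y(v, G) = 6 + v
V(y, F) = F*y + y*(6 + y) (V(y, F) = (6 + y)*y + y*F = y*(6 + y) + F*y = F*y + y*(6 + y))
244*V(-15, -17) = 244*(-15*(6 - 17 - 15)) = 244*(-15*(-26)) = 244*390 = 95160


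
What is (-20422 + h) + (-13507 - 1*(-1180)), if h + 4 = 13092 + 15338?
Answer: -4323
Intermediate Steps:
h = 28426 (h = -4 + (13092 + 15338) = -4 + 28430 = 28426)
(-20422 + h) + (-13507 - 1*(-1180)) = (-20422 + 28426) + (-13507 - 1*(-1180)) = 8004 + (-13507 + 1180) = 8004 - 12327 = -4323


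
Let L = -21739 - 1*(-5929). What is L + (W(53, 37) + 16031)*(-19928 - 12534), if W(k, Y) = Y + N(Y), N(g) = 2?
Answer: -521680150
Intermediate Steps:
L = -15810 (L = -21739 + 5929 = -15810)
W(k, Y) = 2 + Y (W(k, Y) = Y + 2 = 2 + Y)
L + (W(53, 37) + 16031)*(-19928 - 12534) = -15810 + ((2 + 37) + 16031)*(-19928 - 12534) = -15810 + (39 + 16031)*(-32462) = -15810 + 16070*(-32462) = -15810 - 521664340 = -521680150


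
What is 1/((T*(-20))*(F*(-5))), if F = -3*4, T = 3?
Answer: -1/3600 ≈ -0.00027778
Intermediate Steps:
F = -12
1/((T*(-20))*(F*(-5))) = 1/((3*(-20))*(-12*(-5))) = 1/(-60*60) = 1/(-3600) = -1/3600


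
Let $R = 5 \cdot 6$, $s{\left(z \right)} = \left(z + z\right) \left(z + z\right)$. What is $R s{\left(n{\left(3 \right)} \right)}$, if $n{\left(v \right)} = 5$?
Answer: $3000$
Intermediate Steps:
$s{\left(z \right)} = 4 z^{2}$ ($s{\left(z \right)} = 2 z 2 z = 4 z^{2}$)
$R = 30$
$R s{\left(n{\left(3 \right)} \right)} = 30 \cdot 4 \cdot 5^{2} = 30 \cdot 4 \cdot 25 = 30 \cdot 100 = 3000$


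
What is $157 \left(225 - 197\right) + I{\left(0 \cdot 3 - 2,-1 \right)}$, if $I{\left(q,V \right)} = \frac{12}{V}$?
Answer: $4384$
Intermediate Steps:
$157 \left(225 - 197\right) + I{\left(0 \cdot 3 - 2,-1 \right)} = 157 \left(225 - 197\right) + \frac{12}{-1} = 157 \left(225 - 197\right) + 12 \left(-1\right) = 157 \cdot 28 - 12 = 4396 - 12 = 4384$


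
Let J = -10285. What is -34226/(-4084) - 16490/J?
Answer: 2466821/247082 ≈ 9.9838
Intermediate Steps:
-34226/(-4084) - 16490/J = -34226/(-4084) - 16490/(-10285) = -34226*(-1/4084) - 16490*(-1/10285) = 17113/2042 + 194/121 = 2466821/247082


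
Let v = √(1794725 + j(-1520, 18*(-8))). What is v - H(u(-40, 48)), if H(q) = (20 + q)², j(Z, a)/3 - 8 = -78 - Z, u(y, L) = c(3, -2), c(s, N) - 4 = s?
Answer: -729 + 5*√71963 ≈ 612.30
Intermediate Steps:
c(s, N) = 4 + s
u(y, L) = 7 (u(y, L) = 4 + 3 = 7)
j(Z, a) = -210 - 3*Z (j(Z, a) = 24 + 3*(-78 - Z) = 24 + (-234 - 3*Z) = -210 - 3*Z)
v = 5*√71963 (v = √(1794725 + (-210 - 3*(-1520))) = √(1794725 + (-210 + 4560)) = √(1794725 + 4350) = √1799075 = 5*√71963 ≈ 1341.3)
v - H(u(-40, 48)) = 5*√71963 - (20 + 7)² = 5*√71963 - 1*27² = 5*√71963 - 1*729 = 5*√71963 - 729 = -729 + 5*√71963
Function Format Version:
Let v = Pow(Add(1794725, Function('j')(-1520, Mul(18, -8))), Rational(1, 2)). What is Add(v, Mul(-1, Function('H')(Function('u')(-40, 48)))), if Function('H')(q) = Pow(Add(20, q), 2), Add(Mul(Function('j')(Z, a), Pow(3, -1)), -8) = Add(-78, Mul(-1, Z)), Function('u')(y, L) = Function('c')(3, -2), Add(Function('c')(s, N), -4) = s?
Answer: Add(-729, Mul(5, Pow(71963, Rational(1, 2)))) ≈ 612.30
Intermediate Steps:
Function('c')(s, N) = Add(4, s)
Function('u')(y, L) = 7 (Function('u')(y, L) = Add(4, 3) = 7)
Function('j')(Z, a) = Add(-210, Mul(-3, Z)) (Function('j')(Z, a) = Add(24, Mul(3, Add(-78, Mul(-1, Z)))) = Add(24, Add(-234, Mul(-3, Z))) = Add(-210, Mul(-3, Z)))
v = Mul(5, Pow(71963, Rational(1, 2))) (v = Pow(Add(1794725, Add(-210, Mul(-3, -1520))), Rational(1, 2)) = Pow(Add(1794725, Add(-210, 4560)), Rational(1, 2)) = Pow(Add(1794725, 4350), Rational(1, 2)) = Pow(1799075, Rational(1, 2)) = Mul(5, Pow(71963, Rational(1, 2))) ≈ 1341.3)
Add(v, Mul(-1, Function('H')(Function('u')(-40, 48)))) = Add(Mul(5, Pow(71963, Rational(1, 2))), Mul(-1, Pow(Add(20, 7), 2))) = Add(Mul(5, Pow(71963, Rational(1, 2))), Mul(-1, Pow(27, 2))) = Add(Mul(5, Pow(71963, Rational(1, 2))), Mul(-1, 729)) = Add(Mul(5, Pow(71963, Rational(1, 2))), -729) = Add(-729, Mul(5, Pow(71963, Rational(1, 2))))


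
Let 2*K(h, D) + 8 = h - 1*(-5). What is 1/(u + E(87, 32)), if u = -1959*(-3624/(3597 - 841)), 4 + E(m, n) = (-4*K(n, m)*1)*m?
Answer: -689/1704596 ≈ -0.00040420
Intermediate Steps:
K(h, D) = -3/2 + h/2 (K(h, D) = -4 + (h - 1*(-5))/2 = -4 + (h + 5)/2 = -4 + (5 + h)/2 = -4 + (5/2 + h/2) = -3/2 + h/2)
E(m, n) = -4 + m*(6 - 2*n) (E(m, n) = -4 + (-4*(-3/2 + n/2)*1)*m = -4 + ((6 - 2*n)*1)*m = -4 + (6 - 2*n)*m = -4 + m*(6 - 2*n))
u = 1774854/689 (u = -1959/(2756*(-1/3624)) = -1959/(-689/906) = -1959*(-906/689) = 1774854/689 ≈ 2576.0)
1/(u + E(87, 32)) = 1/(1774854/689 + (-4 - 2*87*(-3 + 32))) = 1/(1774854/689 + (-4 - 2*87*29)) = 1/(1774854/689 + (-4 - 5046)) = 1/(1774854/689 - 5050) = 1/(-1704596/689) = -689/1704596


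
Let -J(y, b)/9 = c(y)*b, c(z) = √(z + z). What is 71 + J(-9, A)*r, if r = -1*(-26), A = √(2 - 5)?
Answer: 71 + 702*√6 ≈ 1790.5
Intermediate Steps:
A = I*√3 (A = √(-3) = I*√3 ≈ 1.732*I)
r = 26
c(z) = √2*√z (c(z) = √(2*z) = √2*√z)
J(y, b) = -9*b*√2*√y (J(y, b) = -9*√2*√y*b = -9*b*√2*√y)
71 + J(-9, A)*r = 71 - 9*I*√3*√2*√(-9)*26 = 71 - 9*I*√3*√2*3*I*26 = 71 + (27*√6)*26 = 71 + 702*√6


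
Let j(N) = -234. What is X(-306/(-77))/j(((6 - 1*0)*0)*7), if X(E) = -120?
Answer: 20/39 ≈ 0.51282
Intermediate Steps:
X(-306/(-77))/j(((6 - 1*0)*0)*7) = -120/(-234) = -120*(-1/234) = 20/39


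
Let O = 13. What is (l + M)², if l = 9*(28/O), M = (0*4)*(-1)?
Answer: 63504/169 ≈ 375.76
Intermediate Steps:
M = 0 (M = 0*(-1) = 0)
l = 252/13 (l = 9*(28/13) = 252/13 ≈ 19.385)
(l + M)² = (252/13 + 0)² = (252/13)² = 63504/169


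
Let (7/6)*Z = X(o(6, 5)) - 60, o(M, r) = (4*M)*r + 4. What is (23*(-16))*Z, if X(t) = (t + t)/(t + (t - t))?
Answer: 128064/7 ≈ 18295.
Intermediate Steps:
o(M, r) = 4 + 4*M*r (o(M, r) = 4*M*r + 4 = 4 + 4*M*r)
X(t) = 2 (X(t) = (2*t)/(t + 0) = (2*t)/t = 2)
Z = -348/7 (Z = 6*(2 - 60)/7 = (6/7)*(-58) = -348/7 ≈ -49.714)
(23*(-16))*Z = (23*(-16))*(-348/7) = -368*(-348/7) = 128064/7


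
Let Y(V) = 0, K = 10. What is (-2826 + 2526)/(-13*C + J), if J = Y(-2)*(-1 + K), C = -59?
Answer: -300/767 ≈ -0.39113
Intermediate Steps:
J = 0 (J = 0*(-1 + 10) = 0*9 = 0)
(-2826 + 2526)/(-13*C + J) = (-2826 + 2526)/(-13*(-59) + 0) = -300/(767 + 0) = -300/767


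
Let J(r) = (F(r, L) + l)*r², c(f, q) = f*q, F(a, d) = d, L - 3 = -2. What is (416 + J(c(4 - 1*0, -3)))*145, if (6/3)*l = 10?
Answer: 185600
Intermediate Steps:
l = 5 (l = (½)*10 = 5)
L = 1 (L = 3 - 2 = 1)
J(r) = 6*r² (J(r) = (1 + 5)*r² = 6*r²)
(416 + J(c(4 - 1*0, -3)))*145 = (416 + 6*((4 - 1*0)*(-3))²)*145 = (416 + 6*((4 + 0)*(-3))²)*145 = (416 + 6*(4*(-3))²)*145 = (416 + 6*(-12)²)*145 = (416 + 6*144)*145 = (416 + 864)*145 = 1280*145 = 185600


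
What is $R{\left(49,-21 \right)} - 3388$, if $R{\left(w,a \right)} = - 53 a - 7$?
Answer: $-2282$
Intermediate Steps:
$R{\left(w,a \right)} = -7 - 53 a$
$R{\left(49,-21 \right)} - 3388 = \left(-7 - -1113\right) - 3388 = \left(-7 + 1113\right) - 3388 = 1106 - 3388 = -2282$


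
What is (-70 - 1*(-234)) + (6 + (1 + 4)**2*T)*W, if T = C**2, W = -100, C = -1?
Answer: -2936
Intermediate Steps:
T = 1 (T = (-1)**2 = 1)
(-70 - 1*(-234)) + (6 + (1 + 4)**2*T)*W = (-70 - 1*(-234)) + (6 + (1 + 4)**2*1)*(-100) = (-70 + 234) + (6 + 5**2*1)*(-100) = 164 + (6 + 25*1)*(-100) = 164 + (6 + 25)*(-100) = 164 + 31*(-100) = 164 - 3100 = -2936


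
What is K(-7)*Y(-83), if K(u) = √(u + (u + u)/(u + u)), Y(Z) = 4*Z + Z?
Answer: -415*I*√6 ≈ -1016.5*I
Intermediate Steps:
Y(Z) = 5*Z
K(u) = √(1 + u) (K(u) = √(u + (2*u)/((2*u))) = √(u + (2*u)*(1/(2*u))) = √(u + 1) = √(1 + u))
K(-7)*Y(-83) = √(1 - 7)*(5*(-83)) = √(-6)*(-415) = (I*√6)*(-415) = -415*I*√6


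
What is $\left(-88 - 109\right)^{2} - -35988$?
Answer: $74797$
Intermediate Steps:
$\left(-88 - 109\right)^{2} - -35988 = \left(-197\right)^{2} + 35988 = 38809 + 35988 = 74797$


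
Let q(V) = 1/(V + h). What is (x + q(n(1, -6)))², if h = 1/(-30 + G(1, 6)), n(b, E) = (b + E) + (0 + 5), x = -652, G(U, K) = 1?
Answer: 463761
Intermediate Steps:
n(b, E) = 5 + E + b (n(b, E) = (E + b) + 5 = 5 + E + b)
h = -1/29 (h = 1/(-30 + 1) = 1/(-29) = -1/29 ≈ -0.034483)
q(V) = 1/(-1/29 + V) (q(V) = 1/(V - 1/29) = 1/(-1/29 + V))
(x + q(n(1, -6)))² = (-652 + 29/(-1 + 29*(5 - 6 + 1)))² = (-652 + 29/(-1 + 29*0))² = (-652 + 29/(-1 + 0))² = (-652 + 29/(-1))² = (-652 + 29*(-1))² = (-652 - 29)² = (-681)² = 463761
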